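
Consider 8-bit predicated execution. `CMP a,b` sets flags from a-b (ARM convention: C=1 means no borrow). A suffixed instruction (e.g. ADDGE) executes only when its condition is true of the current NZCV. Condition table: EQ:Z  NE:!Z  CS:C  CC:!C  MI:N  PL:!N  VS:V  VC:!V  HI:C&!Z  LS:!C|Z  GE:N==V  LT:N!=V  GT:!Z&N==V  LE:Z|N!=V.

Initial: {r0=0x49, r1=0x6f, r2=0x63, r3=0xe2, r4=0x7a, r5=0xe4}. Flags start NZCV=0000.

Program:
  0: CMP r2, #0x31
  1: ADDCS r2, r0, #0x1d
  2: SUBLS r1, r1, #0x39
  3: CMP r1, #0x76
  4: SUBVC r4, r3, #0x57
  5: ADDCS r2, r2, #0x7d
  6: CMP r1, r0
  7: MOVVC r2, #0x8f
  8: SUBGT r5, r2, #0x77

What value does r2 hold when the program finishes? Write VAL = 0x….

VAL = 0x8f

0: ✓ CMP  NZCV=0010
1: ✓ ADDCS  r2←0x66
2: · SUBLS
3: ✓ CMP  NZCV=1000
4: ✓ SUBVC  r4←0x8b
5: · ADDCS
6: ✓ CMP  NZCV=0010
7: ✓ MOVVC  r2←0x8f
8: ✓ SUBGT  r5←0x18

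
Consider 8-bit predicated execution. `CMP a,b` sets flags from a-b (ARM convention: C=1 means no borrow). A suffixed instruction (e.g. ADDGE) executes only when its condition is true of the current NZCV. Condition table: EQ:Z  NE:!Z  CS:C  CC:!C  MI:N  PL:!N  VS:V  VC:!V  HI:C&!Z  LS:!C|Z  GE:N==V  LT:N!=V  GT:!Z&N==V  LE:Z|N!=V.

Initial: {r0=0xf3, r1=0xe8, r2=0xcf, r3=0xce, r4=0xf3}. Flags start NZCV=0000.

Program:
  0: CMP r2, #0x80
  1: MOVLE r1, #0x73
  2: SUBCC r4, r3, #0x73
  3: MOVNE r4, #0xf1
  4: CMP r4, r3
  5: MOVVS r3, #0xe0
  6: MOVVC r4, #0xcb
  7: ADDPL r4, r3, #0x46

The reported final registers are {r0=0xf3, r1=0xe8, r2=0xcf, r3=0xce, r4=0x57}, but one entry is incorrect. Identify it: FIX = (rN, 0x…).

0: ✓ CMP  NZCV=0010
1: · MOVLE
2: · SUBCC
3: ✓ MOVNE  r4←0xf1
4: ✓ CMP  NZCV=0010
5: · MOVVS
6: ✓ MOVVC  r4←0xcb
7: ✓ ADDPL  r4←0x14

FIX = (r4, 0x14)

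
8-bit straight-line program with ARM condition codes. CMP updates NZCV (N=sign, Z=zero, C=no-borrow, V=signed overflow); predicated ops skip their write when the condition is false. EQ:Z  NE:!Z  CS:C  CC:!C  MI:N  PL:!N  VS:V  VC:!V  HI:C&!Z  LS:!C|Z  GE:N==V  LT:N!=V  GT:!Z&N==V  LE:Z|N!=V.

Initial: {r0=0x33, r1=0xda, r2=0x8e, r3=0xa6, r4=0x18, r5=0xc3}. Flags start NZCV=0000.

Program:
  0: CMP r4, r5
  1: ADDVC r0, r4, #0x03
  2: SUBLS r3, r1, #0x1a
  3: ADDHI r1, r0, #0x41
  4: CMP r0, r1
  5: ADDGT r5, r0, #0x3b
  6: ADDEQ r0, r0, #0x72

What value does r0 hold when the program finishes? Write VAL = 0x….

VAL = 0x1b

[0] flags=0000 → (cmp)
[1] flags=0000 VC?T → r0=0x1b
[2] flags=0000 LS?T → r3=0xc0
[3] flags=0000 HI?F → skip
[4] flags=0000 → (cmp)
[5] flags=0000 GT?T → r5=0x56
[6] flags=0000 EQ?F → skip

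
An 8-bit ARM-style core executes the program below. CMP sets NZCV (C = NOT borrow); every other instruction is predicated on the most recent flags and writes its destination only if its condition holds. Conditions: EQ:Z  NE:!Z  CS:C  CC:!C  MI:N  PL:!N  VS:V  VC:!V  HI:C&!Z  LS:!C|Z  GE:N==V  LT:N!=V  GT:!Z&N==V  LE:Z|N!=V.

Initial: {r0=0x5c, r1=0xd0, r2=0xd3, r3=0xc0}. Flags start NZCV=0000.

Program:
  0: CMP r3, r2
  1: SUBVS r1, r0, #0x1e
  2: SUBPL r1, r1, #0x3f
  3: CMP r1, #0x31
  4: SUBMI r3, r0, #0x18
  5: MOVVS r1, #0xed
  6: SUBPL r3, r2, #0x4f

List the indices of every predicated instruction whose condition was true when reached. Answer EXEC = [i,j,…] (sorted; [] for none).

EXEC = [4]

0: ✓ CMP  NZCV=1000
1: · SUBVS
2: · SUBPL
3: ✓ CMP  NZCV=1010
4: ✓ SUBMI  r3←0x44
5: · MOVVS
6: · SUBPL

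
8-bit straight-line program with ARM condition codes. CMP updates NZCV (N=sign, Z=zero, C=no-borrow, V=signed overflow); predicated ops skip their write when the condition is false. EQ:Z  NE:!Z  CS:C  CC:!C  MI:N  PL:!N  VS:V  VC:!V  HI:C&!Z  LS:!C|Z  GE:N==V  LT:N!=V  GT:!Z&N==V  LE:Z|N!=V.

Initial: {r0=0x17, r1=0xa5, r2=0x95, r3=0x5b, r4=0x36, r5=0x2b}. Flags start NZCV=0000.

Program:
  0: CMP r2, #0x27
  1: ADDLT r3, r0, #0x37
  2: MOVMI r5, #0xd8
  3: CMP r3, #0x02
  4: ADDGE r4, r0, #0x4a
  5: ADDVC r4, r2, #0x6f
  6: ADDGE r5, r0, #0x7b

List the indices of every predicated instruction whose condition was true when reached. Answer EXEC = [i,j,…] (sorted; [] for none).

EXEC = [1,4,5,6]

[0] flags=0011 → (cmp)
[1] flags=0011 LT?T → r3=0x4e
[2] flags=0011 MI?F → skip
[3] flags=0010 → (cmp)
[4] flags=0010 GE?T → r4=0x61
[5] flags=0010 VC?T → r4=0x04
[6] flags=0010 GE?T → r5=0x92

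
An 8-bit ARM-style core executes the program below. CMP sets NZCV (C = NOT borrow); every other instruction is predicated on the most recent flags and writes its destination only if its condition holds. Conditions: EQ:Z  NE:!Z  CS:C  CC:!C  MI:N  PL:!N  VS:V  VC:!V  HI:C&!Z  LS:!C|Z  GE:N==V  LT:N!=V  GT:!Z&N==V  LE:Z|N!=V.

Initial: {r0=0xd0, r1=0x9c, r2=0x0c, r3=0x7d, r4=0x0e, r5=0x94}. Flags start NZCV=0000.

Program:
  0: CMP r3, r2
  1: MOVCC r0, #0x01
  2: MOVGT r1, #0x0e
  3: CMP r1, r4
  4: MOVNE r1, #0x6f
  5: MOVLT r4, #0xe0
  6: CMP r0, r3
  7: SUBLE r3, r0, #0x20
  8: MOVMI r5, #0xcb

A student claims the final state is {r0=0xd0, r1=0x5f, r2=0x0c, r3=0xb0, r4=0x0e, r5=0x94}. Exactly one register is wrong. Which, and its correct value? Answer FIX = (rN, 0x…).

FIX = (r1, 0x0e)

0: ✓ CMP  NZCV=0010
1: · MOVCC
2: ✓ MOVGT  r1←0x0e
3: ✓ CMP  NZCV=0110
4: · MOVNE
5: · MOVLT
6: ✓ CMP  NZCV=0011
7: ✓ SUBLE  r3←0xb0
8: · MOVMI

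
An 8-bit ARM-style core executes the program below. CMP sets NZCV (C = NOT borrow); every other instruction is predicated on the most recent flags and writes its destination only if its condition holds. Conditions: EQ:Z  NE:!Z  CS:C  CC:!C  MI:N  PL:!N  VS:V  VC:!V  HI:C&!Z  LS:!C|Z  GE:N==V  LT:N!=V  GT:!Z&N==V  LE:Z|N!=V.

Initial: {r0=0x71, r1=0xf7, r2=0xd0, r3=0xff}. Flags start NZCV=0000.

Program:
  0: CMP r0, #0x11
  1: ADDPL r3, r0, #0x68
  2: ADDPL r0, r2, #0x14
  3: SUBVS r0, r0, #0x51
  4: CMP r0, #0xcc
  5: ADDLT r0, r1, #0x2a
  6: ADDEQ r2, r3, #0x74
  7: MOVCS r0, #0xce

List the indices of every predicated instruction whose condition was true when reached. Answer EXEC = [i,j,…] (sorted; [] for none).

[0] flags=0010 → (cmp)
[1] flags=0010 PL?T → r3=0xd9
[2] flags=0010 PL?T → r0=0xe4
[3] flags=0010 VS?F → skip
[4] flags=0010 → (cmp)
[5] flags=0010 LT?F → skip
[6] flags=0010 EQ?F → skip
[7] flags=0010 CS?T → r0=0xce

EXEC = [1,2,7]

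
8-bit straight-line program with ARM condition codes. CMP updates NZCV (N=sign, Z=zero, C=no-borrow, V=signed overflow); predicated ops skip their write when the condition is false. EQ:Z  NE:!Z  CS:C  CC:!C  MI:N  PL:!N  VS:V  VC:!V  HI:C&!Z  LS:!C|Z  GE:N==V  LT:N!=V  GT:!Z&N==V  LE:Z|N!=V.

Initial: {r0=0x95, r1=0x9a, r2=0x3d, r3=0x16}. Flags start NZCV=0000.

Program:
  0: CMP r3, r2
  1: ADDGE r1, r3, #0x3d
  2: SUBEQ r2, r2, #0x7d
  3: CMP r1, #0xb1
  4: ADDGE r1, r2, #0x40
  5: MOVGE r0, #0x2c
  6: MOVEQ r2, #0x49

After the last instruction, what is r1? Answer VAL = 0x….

VAL = 0x9a

[0] flags=1000 → (cmp)
[1] flags=1000 GE?F → skip
[2] flags=1000 EQ?F → skip
[3] flags=1000 → (cmp)
[4] flags=1000 GE?F → skip
[5] flags=1000 GE?F → skip
[6] flags=1000 EQ?F → skip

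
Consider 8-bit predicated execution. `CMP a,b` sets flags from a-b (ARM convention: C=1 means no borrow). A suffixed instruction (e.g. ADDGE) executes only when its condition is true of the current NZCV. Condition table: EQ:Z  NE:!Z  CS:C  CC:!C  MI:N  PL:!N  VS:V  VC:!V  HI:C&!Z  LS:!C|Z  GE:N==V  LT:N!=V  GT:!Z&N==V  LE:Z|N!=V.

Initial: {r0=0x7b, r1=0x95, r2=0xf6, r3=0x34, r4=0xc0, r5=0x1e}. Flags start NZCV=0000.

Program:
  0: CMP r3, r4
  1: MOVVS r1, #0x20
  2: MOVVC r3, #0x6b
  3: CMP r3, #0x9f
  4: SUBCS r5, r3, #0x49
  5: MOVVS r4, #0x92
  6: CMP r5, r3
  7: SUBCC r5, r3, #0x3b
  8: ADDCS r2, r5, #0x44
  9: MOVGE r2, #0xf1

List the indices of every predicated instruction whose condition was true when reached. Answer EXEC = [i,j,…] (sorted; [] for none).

EXEC = [2,5,7]

[0] flags=0000 → (cmp)
[1] flags=0000 VS?F → skip
[2] flags=0000 VC?T → r3=0x6b
[3] flags=1001 → (cmp)
[4] flags=1001 CS?F → skip
[5] flags=1001 VS?T → r4=0x92
[6] flags=1000 → (cmp)
[7] flags=1000 CC?T → r5=0x30
[8] flags=1000 CS?F → skip
[9] flags=1000 GE?F → skip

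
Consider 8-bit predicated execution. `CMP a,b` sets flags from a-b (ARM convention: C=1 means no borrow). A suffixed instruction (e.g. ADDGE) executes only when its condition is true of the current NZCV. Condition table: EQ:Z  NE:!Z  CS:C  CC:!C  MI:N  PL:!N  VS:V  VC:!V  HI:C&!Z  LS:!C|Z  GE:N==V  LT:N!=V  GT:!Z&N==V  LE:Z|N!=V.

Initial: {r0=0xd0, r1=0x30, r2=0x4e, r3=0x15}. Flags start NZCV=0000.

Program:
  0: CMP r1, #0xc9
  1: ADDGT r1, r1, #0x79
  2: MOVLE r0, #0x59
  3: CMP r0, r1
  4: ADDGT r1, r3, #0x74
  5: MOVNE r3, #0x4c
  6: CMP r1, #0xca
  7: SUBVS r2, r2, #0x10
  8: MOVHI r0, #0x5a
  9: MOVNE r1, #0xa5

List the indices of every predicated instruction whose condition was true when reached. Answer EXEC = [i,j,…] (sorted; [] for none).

EXEC = [1,4,5,9]

[0] flags=0000 → (cmp)
[1] flags=0000 GT?T → r1=0xa9
[2] flags=0000 LE?F → skip
[3] flags=0010 → (cmp)
[4] flags=0010 GT?T → r1=0x89
[5] flags=0010 NE?T → r3=0x4c
[6] flags=1000 → (cmp)
[7] flags=1000 VS?F → skip
[8] flags=1000 HI?F → skip
[9] flags=1000 NE?T → r1=0xa5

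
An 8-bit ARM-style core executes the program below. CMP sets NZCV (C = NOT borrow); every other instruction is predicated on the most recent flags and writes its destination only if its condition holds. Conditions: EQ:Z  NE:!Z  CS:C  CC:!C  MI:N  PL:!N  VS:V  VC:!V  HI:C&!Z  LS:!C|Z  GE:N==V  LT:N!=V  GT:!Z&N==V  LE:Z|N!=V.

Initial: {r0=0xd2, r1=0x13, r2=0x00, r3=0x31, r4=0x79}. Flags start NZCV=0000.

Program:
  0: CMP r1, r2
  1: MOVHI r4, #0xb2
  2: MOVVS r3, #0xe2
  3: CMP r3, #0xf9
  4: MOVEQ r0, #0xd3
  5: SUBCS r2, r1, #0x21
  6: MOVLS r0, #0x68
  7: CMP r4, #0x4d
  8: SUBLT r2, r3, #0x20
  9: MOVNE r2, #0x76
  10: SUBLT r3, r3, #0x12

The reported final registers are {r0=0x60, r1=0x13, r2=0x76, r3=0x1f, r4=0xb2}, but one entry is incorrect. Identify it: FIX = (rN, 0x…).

FIX = (r0, 0x68)

0: ✓ CMP  NZCV=0010
1: ✓ MOVHI  r4←0xb2
2: · MOVVS
3: ✓ CMP  NZCV=0000
4: · MOVEQ
5: · SUBCS
6: ✓ MOVLS  r0←0x68
7: ✓ CMP  NZCV=0011
8: ✓ SUBLT  r2←0x11
9: ✓ MOVNE  r2←0x76
10: ✓ SUBLT  r3←0x1f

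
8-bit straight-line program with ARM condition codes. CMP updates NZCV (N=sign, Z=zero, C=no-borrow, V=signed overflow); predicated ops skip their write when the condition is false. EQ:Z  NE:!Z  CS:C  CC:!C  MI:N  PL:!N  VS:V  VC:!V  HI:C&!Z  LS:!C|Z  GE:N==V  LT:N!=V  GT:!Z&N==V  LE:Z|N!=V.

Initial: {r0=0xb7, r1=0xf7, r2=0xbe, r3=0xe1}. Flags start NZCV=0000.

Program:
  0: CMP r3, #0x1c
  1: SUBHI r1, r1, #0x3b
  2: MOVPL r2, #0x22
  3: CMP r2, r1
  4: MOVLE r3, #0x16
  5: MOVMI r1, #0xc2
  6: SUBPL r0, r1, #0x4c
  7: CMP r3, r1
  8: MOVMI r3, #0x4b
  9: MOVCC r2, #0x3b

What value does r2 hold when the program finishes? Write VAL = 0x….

VAL = 0xbe

[0] flags=1010 → (cmp)
[1] flags=1010 HI?T → r1=0xbc
[2] flags=1010 PL?F → skip
[3] flags=0010 → (cmp)
[4] flags=0010 LE?F → skip
[5] flags=0010 MI?F → skip
[6] flags=0010 PL?T → r0=0x70
[7] flags=0010 → (cmp)
[8] flags=0010 MI?F → skip
[9] flags=0010 CC?F → skip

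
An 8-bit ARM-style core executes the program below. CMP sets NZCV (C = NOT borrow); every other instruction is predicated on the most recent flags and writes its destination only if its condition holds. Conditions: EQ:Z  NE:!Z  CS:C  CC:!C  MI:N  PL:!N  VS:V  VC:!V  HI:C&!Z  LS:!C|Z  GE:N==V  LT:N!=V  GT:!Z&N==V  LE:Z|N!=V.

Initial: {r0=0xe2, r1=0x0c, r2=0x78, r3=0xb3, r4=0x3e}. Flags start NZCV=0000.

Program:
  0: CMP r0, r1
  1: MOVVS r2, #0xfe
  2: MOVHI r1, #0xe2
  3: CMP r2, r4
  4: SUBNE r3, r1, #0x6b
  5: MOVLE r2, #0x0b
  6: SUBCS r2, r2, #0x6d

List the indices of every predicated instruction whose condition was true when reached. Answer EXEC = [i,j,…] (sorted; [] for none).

EXEC = [2,4,6]

0: ✓ CMP  NZCV=1010
1: · MOVVS
2: ✓ MOVHI  r1←0xe2
3: ✓ CMP  NZCV=0010
4: ✓ SUBNE  r3←0x77
5: · MOVLE
6: ✓ SUBCS  r2←0x0b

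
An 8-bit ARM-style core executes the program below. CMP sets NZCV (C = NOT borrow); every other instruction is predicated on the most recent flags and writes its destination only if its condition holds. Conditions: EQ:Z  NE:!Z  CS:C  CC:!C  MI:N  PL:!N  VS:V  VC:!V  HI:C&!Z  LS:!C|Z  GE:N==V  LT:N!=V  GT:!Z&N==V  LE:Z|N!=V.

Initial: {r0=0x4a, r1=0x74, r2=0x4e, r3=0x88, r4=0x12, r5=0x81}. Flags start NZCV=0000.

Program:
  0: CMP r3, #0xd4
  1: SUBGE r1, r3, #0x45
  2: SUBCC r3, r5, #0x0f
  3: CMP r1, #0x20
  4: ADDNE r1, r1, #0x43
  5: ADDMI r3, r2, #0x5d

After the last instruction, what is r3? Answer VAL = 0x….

0: ✓ CMP  NZCV=1000
1: · SUBGE
2: ✓ SUBCC  r3←0x72
3: ✓ CMP  NZCV=0010
4: ✓ ADDNE  r1←0xb7
5: · ADDMI

VAL = 0x72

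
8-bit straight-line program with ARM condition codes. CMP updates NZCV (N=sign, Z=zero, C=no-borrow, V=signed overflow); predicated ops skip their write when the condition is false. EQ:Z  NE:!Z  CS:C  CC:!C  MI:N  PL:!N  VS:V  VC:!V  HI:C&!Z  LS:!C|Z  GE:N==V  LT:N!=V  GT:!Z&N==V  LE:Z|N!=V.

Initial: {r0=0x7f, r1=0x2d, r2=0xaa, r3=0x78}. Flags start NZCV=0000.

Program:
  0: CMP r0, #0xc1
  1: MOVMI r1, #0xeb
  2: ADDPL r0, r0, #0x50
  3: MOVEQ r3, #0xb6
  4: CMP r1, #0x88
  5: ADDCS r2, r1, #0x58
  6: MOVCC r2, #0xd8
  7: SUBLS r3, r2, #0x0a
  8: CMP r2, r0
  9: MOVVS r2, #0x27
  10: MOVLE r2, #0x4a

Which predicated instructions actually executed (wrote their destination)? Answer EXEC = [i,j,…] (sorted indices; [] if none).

EXEC = [1,5,10]

[0] flags=1001 → (cmp)
[1] flags=1001 MI?T → r1=0xeb
[2] flags=1001 PL?F → skip
[3] flags=1001 EQ?F → skip
[4] flags=0010 → (cmp)
[5] flags=0010 CS?T → r2=0x43
[6] flags=0010 CC?F → skip
[7] flags=0010 LS?F → skip
[8] flags=1000 → (cmp)
[9] flags=1000 VS?F → skip
[10] flags=1000 LE?T → r2=0x4a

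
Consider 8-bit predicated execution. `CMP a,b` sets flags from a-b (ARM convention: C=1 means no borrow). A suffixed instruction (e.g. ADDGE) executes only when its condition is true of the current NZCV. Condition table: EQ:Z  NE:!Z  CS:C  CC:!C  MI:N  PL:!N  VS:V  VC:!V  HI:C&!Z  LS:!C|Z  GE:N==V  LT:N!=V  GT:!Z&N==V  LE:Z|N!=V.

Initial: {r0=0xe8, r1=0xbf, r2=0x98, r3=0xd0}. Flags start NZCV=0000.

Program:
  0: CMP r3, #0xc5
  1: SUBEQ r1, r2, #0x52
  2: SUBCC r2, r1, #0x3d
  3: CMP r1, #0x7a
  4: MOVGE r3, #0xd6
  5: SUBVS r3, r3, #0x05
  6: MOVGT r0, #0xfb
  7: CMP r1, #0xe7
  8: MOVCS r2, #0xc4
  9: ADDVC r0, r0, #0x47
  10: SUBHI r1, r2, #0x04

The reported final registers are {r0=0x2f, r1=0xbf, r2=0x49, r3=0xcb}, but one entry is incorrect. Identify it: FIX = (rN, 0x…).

0: ✓ CMP  NZCV=0010
1: · SUBEQ
2: · SUBCC
3: ✓ CMP  NZCV=0011
4: · MOVGE
5: ✓ SUBVS  r3←0xcb
6: · MOVGT
7: ✓ CMP  NZCV=1000
8: · MOVCS
9: ✓ ADDVC  r0←0x2f
10: · SUBHI

FIX = (r2, 0x98)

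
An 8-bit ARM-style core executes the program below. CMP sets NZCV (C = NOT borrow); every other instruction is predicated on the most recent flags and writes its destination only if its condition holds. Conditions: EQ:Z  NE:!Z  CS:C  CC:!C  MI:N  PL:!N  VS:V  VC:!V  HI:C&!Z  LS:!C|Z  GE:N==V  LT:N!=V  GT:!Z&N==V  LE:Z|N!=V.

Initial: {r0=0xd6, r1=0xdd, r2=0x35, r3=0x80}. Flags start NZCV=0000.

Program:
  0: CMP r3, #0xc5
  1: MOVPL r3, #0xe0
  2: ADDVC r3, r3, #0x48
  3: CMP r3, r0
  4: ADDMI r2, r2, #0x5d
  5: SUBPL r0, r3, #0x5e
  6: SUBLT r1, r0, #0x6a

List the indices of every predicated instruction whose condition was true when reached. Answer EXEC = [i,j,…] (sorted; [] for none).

EXEC = [2,4,6]

[0] flags=1000 → (cmp)
[1] flags=1000 PL?F → skip
[2] flags=1000 VC?T → r3=0xc8
[3] flags=1000 → (cmp)
[4] flags=1000 MI?T → r2=0x92
[5] flags=1000 PL?F → skip
[6] flags=1000 LT?T → r1=0x6c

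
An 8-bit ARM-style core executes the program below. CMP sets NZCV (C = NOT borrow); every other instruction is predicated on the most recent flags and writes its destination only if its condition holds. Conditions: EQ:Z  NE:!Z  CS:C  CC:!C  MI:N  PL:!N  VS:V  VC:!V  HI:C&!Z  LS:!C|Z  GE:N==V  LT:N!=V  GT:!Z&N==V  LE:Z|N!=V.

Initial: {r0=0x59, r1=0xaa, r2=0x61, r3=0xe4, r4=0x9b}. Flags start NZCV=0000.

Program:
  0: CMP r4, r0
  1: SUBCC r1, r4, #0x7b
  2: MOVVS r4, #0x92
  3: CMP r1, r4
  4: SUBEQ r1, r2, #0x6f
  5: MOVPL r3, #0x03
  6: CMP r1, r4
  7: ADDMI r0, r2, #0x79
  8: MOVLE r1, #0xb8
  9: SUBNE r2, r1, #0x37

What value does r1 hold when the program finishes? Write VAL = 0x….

[0] flags=0011 → (cmp)
[1] flags=0011 CC?F → skip
[2] flags=0011 VS?T → r4=0x92
[3] flags=0010 → (cmp)
[4] flags=0010 EQ?F → skip
[5] flags=0010 PL?T → r3=0x03
[6] flags=0010 → (cmp)
[7] flags=0010 MI?F → skip
[8] flags=0010 LE?F → skip
[9] flags=0010 NE?T → r2=0x73

VAL = 0xaa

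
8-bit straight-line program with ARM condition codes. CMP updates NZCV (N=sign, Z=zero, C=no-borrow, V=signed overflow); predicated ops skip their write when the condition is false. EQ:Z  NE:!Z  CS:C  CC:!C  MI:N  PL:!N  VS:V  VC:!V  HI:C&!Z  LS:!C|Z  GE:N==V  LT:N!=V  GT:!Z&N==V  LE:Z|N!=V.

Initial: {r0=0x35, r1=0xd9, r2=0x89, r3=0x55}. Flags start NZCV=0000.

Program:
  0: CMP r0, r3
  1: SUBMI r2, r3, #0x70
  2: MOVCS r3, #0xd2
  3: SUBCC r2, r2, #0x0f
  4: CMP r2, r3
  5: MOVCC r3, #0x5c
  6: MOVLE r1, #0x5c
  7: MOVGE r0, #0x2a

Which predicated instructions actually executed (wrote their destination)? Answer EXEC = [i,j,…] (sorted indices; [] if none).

EXEC = [1,3,6]

0: ✓ CMP  NZCV=1000
1: ✓ SUBMI  r2←0xe5
2: · MOVCS
3: ✓ SUBCC  r2←0xd6
4: ✓ CMP  NZCV=1010
5: · MOVCC
6: ✓ MOVLE  r1←0x5c
7: · MOVGE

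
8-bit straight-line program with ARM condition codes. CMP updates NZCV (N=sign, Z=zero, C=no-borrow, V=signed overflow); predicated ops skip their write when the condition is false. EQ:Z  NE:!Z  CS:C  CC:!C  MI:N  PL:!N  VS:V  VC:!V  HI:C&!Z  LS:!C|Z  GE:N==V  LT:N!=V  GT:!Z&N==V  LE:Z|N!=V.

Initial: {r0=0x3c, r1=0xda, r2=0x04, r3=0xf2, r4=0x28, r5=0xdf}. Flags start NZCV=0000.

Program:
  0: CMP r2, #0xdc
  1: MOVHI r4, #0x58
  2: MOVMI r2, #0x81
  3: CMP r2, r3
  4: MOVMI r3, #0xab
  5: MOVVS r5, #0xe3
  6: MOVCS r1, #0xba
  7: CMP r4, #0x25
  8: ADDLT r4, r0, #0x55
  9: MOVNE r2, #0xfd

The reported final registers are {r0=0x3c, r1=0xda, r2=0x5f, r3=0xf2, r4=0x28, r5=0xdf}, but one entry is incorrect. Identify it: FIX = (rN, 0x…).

FIX = (r2, 0xfd)

0: ✓ CMP  NZCV=0000
1: · MOVHI
2: · MOVMI
3: ✓ CMP  NZCV=0000
4: · MOVMI
5: · MOVVS
6: · MOVCS
7: ✓ CMP  NZCV=0010
8: · ADDLT
9: ✓ MOVNE  r2←0xfd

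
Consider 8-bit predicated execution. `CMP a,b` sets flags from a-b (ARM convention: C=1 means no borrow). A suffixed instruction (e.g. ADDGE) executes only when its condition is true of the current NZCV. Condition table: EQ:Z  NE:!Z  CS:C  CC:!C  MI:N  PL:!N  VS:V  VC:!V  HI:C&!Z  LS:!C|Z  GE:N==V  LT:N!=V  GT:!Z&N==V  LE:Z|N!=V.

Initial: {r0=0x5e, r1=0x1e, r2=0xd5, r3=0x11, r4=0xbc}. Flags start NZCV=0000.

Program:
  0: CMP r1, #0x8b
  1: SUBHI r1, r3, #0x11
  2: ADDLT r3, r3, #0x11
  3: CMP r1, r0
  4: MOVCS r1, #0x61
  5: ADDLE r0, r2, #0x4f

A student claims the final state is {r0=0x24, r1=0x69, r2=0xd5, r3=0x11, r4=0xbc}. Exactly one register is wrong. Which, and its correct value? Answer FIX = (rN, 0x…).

[0] flags=1001 → (cmp)
[1] flags=1001 HI?F → skip
[2] flags=1001 LT?F → skip
[3] flags=1000 → (cmp)
[4] flags=1000 CS?F → skip
[5] flags=1000 LE?T → r0=0x24

FIX = (r1, 0x1e)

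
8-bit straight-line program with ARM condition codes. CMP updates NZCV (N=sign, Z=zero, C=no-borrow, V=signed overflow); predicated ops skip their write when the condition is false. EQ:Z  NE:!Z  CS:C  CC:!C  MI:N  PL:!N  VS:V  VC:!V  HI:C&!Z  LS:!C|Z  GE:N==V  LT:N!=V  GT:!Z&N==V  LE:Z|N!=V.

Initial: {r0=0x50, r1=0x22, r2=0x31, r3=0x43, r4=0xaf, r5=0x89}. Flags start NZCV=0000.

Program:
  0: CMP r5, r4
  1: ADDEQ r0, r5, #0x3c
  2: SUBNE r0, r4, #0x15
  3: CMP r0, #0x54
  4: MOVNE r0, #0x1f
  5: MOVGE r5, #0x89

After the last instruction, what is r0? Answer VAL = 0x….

0: ✓ CMP  NZCV=1000
1: · ADDEQ
2: ✓ SUBNE  r0←0x9a
3: ✓ CMP  NZCV=0011
4: ✓ MOVNE  r0←0x1f
5: · MOVGE

VAL = 0x1f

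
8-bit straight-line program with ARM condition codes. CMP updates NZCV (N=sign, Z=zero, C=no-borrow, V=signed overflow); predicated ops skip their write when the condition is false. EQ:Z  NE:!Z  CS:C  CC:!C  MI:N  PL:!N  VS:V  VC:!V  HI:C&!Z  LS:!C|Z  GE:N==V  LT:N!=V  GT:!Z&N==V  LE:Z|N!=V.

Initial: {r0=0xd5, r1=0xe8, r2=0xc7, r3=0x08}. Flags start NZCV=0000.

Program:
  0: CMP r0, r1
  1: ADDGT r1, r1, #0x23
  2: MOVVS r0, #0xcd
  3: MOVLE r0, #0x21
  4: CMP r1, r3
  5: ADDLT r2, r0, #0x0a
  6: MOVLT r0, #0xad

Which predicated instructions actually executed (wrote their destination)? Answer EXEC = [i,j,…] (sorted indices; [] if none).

EXEC = [3,5,6]

0: ✓ CMP  NZCV=1000
1: · ADDGT
2: · MOVVS
3: ✓ MOVLE  r0←0x21
4: ✓ CMP  NZCV=1010
5: ✓ ADDLT  r2←0x2b
6: ✓ MOVLT  r0←0xad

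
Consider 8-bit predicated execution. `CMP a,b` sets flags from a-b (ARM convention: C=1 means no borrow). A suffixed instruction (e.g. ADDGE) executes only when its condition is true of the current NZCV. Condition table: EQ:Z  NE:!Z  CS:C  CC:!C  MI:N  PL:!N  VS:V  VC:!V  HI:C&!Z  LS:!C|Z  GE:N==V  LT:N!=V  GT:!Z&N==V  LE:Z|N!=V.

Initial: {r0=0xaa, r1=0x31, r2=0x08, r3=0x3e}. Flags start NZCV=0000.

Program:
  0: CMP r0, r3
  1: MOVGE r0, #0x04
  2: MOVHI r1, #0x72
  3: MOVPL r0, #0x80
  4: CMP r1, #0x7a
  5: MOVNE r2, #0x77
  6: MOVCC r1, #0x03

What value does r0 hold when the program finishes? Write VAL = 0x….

VAL = 0x80

0: ✓ CMP  NZCV=0011
1: · MOVGE
2: ✓ MOVHI  r1←0x72
3: ✓ MOVPL  r0←0x80
4: ✓ CMP  NZCV=1000
5: ✓ MOVNE  r2←0x77
6: ✓ MOVCC  r1←0x03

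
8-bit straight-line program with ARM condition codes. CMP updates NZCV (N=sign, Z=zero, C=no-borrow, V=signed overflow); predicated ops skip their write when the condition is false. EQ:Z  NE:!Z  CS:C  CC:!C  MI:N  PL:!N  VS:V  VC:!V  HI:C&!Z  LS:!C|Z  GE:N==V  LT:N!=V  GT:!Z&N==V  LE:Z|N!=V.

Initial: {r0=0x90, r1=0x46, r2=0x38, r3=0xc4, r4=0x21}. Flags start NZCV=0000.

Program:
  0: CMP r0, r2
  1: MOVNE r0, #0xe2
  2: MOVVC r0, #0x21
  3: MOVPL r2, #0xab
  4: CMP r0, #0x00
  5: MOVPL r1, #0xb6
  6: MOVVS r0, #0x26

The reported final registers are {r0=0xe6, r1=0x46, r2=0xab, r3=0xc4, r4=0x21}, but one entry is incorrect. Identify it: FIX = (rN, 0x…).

0: ✓ CMP  NZCV=0011
1: ✓ MOVNE  r0←0xe2
2: · MOVVC
3: ✓ MOVPL  r2←0xab
4: ✓ CMP  NZCV=1010
5: · MOVPL
6: · MOVVS

FIX = (r0, 0xe2)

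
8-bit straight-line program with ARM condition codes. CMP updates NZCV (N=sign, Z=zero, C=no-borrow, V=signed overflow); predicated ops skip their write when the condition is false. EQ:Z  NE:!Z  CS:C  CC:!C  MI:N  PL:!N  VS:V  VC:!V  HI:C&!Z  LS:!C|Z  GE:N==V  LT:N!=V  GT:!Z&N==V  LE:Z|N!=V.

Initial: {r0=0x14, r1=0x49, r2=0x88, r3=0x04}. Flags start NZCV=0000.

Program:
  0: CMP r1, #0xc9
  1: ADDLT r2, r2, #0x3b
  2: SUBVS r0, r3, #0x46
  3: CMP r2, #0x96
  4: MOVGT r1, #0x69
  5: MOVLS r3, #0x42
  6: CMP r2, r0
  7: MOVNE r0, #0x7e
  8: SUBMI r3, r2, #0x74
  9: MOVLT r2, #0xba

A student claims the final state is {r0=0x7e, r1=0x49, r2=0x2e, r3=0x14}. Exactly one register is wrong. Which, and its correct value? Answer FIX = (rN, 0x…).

0: ✓ CMP  NZCV=1001
1: · ADDLT
2: ✓ SUBVS  r0←0xbe
3: ✓ CMP  NZCV=1000
4: · MOVGT
5: ✓ MOVLS  r3←0x42
6: ✓ CMP  NZCV=1000
7: ✓ MOVNE  r0←0x7e
8: ✓ SUBMI  r3←0x14
9: ✓ MOVLT  r2←0xba

FIX = (r2, 0xba)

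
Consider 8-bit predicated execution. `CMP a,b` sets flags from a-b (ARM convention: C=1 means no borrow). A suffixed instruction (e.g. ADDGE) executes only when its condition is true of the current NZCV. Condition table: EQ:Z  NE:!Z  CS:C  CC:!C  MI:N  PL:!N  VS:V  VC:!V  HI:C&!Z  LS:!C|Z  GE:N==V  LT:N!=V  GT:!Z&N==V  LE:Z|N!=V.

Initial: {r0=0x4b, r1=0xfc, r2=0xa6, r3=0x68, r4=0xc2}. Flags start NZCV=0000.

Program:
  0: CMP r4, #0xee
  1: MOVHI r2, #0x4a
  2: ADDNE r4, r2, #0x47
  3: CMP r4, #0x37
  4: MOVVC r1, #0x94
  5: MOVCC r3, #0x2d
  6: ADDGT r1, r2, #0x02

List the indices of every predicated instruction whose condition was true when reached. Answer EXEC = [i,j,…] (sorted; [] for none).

EXEC = [2,4]

0: ✓ CMP  NZCV=1000
1: · MOVHI
2: ✓ ADDNE  r4←0xed
3: ✓ CMP  NZCV=1010
4: ✓ MOVVC  r1←0x94
5: · MOVCC
6: · ADDGT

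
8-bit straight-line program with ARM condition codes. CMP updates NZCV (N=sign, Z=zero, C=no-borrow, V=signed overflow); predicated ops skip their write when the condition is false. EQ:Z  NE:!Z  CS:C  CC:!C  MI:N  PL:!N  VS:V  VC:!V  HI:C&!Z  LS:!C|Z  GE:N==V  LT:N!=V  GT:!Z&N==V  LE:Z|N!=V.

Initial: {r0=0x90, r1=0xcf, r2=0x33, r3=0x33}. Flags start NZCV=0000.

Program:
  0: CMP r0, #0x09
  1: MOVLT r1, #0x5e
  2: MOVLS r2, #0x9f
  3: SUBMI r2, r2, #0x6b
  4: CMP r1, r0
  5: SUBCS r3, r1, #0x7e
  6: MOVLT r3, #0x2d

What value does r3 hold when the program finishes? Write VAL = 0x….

VAL = 0x33

0: ✓ CMP  NZCV=1010
1: ✓ MOVLT  r1←0x5e
2: · MOVLS
3: ✓ SUBMI  r2←0xc8
4: ✓ CMP  NZCV=1001
5: · SUBCS
6: · MOVLT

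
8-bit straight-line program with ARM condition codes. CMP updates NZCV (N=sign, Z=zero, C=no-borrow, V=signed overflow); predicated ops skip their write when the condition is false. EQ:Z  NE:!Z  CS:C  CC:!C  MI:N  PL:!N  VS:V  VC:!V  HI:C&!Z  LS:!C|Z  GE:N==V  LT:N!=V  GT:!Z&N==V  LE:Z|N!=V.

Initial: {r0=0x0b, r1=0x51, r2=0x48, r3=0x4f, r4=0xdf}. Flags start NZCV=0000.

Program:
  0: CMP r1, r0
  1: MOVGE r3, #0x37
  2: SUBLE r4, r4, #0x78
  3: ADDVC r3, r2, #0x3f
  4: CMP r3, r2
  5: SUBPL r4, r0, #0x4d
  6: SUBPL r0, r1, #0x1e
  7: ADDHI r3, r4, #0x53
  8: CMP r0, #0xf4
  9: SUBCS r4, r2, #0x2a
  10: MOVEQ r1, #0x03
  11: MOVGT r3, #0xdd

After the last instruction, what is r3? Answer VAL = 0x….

0: ✓ CMP  NZCV=0010
1: ✓ MOVGE  r3←0x37
2: · SUBLE
3: ✓ ADDVC  r3←0x87
4: ✓ CMP  NZCV=0011
5: ✓ SUBPL  r4←0xbe
6: ✓ SUBPL  r0←0x33
7: ✓ ADDHI  r3←0x11
8: ✓ CMP  NZCV=0000
9: · SUBCS
10: · MOVEQ
11: ✓ MOVGT  r3←0xdd

VAL = 0xdd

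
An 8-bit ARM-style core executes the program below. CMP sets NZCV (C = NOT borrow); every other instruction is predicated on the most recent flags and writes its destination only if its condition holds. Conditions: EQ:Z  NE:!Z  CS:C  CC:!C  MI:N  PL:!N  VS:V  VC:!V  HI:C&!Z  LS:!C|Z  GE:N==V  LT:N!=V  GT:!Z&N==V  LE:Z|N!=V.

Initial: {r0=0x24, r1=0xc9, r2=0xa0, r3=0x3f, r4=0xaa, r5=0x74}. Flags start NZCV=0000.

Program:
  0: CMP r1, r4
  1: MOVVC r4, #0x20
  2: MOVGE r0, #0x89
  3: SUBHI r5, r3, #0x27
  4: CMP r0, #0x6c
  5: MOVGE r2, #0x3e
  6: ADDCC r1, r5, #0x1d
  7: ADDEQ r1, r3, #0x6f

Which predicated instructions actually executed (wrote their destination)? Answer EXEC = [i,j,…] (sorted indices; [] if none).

0: ✓ CMP  NZCV=0010
1: ✓ MOVVC  r4←0x20
2: ✓ MOVGE  r0←0x89
3: ✓ SUBHI  r5←0x18
4: ✓ CMP  NZCV=0011
5: · MOVGE
6: · ADDCC
7: · ADDEQ

EXEC = [1,2,3]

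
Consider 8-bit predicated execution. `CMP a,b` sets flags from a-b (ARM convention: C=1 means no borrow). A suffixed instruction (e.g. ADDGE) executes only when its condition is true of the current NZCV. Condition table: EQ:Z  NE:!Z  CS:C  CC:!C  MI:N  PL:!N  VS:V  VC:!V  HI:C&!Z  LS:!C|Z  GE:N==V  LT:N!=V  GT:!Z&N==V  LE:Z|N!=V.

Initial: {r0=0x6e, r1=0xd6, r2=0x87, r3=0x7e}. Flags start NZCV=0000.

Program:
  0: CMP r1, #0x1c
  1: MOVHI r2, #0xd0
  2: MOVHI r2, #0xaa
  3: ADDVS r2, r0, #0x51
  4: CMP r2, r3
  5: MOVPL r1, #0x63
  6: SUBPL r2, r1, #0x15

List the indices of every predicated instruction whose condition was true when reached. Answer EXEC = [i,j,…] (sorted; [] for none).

EXEC = [1,2,5,6]

0: ✓ CMP  NZCV=1010
1: ✓ MOVHI  r2←0xd0
2: ✓ MOVHI  r2←0xaa
3: · ADDVS
4: ✓ CMP  NZCV=0011
5: ✓ MOVPL  r1←0x63
6: ✓ SUBPL  r2←0x4e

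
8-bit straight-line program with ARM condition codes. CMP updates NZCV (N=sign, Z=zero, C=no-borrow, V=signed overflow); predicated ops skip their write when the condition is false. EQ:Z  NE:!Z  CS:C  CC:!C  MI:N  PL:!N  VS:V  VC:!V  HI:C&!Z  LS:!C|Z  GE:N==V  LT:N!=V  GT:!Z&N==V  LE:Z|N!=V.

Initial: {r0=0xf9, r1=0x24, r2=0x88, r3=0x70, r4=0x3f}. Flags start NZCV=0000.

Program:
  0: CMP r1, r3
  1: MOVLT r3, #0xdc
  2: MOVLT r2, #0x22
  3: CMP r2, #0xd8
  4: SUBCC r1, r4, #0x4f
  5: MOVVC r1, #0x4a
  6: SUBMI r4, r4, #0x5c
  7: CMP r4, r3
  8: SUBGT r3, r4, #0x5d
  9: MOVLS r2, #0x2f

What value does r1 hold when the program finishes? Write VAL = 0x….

0: ✓ CMP  NZCV=1000
1: ✓ MOVLT  r3←0xdc
2: ✓ MOVLT  r2←0x22
3: ✓ CMP  NZCV=0000
4: ✓ SUBCC  r1←0xf0
5: ✓ MOVVC  r1←0x4a
6: · SUBMI
7: ✓ CMP  NZCV=0000
8: ✓ SUBGT  r3←0xe2
9: ✓ MOVLS  r2←0x2f

VAL = 0x4a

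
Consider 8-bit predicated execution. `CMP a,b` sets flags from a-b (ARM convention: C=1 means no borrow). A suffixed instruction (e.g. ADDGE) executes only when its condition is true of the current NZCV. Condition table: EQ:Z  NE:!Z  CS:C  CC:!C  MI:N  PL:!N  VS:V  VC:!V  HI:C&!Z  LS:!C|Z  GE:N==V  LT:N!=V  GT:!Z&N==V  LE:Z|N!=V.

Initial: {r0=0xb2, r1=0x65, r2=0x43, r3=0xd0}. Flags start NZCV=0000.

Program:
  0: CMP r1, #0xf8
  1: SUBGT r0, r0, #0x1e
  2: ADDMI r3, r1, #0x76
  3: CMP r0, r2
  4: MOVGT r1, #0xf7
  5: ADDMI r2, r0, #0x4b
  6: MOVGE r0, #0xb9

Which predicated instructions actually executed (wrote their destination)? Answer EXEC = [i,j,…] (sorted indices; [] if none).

EXEC = [1]

[0] flags=0000 → (cmp)
[1] flags=0000 GT?T → r0=0x94
[2] flags=0000 MI?F → skip
[3] flags=0011 → (cmp)
[4] flags=0011 GT?F → skip
[5] flags=0011 MI?F → skip
[6] flags=0011 GE?F → skip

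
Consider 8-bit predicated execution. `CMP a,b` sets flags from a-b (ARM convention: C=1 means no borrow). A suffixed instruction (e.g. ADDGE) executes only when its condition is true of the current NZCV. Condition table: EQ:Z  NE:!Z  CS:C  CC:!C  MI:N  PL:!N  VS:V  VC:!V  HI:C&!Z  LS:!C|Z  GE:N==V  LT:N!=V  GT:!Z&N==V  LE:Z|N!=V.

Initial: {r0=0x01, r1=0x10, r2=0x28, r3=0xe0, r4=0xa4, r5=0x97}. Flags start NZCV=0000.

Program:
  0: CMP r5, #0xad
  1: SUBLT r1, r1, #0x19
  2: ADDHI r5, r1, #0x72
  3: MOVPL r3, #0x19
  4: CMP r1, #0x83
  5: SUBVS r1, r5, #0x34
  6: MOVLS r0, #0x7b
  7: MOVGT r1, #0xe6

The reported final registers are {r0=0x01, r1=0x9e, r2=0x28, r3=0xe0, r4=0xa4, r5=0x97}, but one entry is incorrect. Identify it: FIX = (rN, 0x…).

FIX = (r1, 0xe6)

0: ✓ CMP  NZCV=1000
1: ✓ SUBLT  r1←0xf7
2: · ADDHI
3: · MOVPL
4: ✓ CMP  NZCV=0010
5: · SUBVS
6: · MOVLS
7: ✓ MOVGT  r1←0xe6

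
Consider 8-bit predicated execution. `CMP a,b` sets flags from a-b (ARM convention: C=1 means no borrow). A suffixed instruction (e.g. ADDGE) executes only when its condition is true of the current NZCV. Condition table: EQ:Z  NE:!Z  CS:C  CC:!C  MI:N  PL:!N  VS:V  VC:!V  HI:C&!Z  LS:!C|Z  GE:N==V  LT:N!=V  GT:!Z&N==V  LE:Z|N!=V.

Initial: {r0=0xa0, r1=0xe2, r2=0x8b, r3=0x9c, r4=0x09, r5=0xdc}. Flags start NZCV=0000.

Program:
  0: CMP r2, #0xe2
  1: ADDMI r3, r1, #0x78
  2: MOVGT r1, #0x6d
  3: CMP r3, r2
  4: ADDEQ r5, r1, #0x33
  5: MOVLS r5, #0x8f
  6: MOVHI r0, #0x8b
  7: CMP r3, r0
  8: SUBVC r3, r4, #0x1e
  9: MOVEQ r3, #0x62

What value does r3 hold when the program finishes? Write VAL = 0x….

0: ✓ CMP  NZCV=1000
1: ✓ ADDMI  r3←0x5a
2: · MOVGT
3: ✓ CMP  NZCV=1001
4: · ADDEQ
5: ✓ MOVLS  r5←0x8f
6: · MOVHI
7: ✓ CMP  NZCV=1001
8: · SUBVC
9: · MOVEQ

VAL = 0x5a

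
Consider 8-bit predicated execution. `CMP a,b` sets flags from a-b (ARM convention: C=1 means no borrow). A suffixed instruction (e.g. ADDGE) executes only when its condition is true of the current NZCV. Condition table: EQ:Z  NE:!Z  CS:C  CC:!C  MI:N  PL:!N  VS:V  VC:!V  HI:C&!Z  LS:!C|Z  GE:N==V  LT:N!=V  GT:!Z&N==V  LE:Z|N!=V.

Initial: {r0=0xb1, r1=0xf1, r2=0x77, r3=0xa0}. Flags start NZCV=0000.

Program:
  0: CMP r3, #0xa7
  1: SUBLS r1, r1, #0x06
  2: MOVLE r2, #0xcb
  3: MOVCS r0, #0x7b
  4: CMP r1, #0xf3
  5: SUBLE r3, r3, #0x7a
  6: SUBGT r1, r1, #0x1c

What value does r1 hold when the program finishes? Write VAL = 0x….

0: ✓ CMP  NZCV=1000
1: ✓ SUBLS  r1←0xeb
2: ✓ MOVLE  r2←0xcb
3: · MOVCS
4: ✓ CMP  NZCV=1000
5: ✓ SUBLE  r3←0x26
6: · SUBGT

VAL = 0xeb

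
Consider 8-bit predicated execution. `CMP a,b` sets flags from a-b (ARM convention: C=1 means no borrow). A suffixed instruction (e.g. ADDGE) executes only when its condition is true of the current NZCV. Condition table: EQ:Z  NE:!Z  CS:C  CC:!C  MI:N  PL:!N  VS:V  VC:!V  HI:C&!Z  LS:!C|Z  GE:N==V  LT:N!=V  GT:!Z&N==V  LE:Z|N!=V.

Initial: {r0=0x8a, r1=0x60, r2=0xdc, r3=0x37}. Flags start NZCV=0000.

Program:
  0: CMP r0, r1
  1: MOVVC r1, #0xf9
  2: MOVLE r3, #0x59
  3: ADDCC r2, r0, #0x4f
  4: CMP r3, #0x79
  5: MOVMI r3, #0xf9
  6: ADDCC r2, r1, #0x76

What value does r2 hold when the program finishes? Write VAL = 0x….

VAL = 0xd6

0: ✓ CMP  NZCV=0011
1: · MOVVC
2: ✓ MOVLE  r3←0x59
3: · ADDCC
4: ✓ CMP  NZCV=1000
5: ✓ MOVMI  r3←0xf9
6: ✓ ADDCC  r2←0xd6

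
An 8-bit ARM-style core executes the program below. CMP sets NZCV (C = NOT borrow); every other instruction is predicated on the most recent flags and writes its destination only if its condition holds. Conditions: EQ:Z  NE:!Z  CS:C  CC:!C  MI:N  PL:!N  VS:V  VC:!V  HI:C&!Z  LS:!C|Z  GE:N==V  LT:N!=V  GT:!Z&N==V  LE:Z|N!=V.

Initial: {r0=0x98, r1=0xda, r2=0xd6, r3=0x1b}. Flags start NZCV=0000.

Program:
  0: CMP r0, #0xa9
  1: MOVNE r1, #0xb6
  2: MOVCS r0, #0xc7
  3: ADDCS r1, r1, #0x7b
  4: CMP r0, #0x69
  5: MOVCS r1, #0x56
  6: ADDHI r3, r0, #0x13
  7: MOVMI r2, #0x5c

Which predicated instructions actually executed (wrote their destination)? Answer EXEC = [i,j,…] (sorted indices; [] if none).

EXEC = [1,5,6]

[0] flags=1000 → (cmp)
[1] flags=1000 NE?T → r1=0xb6
[2] flags=1000 CS?F → skip
[3] flags=1000 CS?F → skip
[4] flags=0011 → (cmp)
[5] flags=0011 CS?T → r1=0x56
[6] flags=0011 HI?T → r3=0xab
[7] flags=0011 MI?F → skip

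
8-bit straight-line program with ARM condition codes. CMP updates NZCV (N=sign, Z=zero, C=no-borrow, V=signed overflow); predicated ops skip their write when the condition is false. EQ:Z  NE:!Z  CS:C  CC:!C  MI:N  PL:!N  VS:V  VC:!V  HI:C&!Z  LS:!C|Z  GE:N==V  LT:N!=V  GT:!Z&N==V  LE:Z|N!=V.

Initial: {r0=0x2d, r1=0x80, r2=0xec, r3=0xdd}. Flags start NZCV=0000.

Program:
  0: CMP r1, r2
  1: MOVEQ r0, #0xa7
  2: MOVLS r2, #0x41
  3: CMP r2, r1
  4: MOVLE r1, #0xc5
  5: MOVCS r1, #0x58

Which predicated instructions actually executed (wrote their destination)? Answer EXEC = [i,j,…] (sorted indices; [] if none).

[0] flags=1000 → (cmp)
[1] flags=1000 EQ?F → skip
[2] flags=1000 LS?T → r2=0x41
[3] flags=1001 → (cmp)
[4] flags=1001 LE?F → skip
[5] flags=1001 CS?F → skip

EXEC = [2]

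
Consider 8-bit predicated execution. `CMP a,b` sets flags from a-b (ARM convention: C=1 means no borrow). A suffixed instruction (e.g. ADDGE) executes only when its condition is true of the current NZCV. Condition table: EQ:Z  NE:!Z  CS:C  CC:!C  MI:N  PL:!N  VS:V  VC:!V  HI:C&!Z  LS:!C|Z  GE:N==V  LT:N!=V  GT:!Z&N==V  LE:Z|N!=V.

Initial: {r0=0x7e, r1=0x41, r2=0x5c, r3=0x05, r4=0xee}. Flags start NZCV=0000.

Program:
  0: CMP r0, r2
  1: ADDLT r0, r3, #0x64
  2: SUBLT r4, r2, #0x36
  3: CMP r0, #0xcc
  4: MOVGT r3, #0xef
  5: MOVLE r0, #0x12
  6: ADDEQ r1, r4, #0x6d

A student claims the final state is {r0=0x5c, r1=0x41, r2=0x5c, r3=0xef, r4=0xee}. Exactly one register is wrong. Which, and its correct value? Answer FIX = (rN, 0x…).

FIX = (r0, 0x7e)

0: ✓ CMP  NZCV=0010
1: · ADDLT
2: · SUBLT
3: ✓ CMP  NZCV=1001
4: ✓ MOVGT  r3←0xef
5: · MOVLE
6: · ADDEQ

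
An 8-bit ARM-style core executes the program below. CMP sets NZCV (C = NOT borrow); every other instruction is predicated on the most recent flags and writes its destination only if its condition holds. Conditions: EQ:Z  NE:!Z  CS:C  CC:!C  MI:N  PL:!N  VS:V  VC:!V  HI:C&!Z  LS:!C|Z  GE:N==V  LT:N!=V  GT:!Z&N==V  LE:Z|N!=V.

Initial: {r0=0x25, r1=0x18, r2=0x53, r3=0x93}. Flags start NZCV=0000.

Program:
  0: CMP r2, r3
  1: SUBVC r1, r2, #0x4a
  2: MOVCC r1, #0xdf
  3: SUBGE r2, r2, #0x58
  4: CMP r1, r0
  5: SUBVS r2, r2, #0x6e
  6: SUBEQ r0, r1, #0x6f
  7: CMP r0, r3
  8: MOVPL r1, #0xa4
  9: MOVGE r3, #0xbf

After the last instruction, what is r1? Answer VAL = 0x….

[0] flags=1001 → (cmp)
[1] flags=1001 VC?F → skip
[2] flags=1001 CC?T → r1=0xdf
[3] flags=1001 GE?T → r2=0xfb
[4] flags=1010 → (cmp)
[5] flags=1010 VS?F → skip
[6] flags=1010 EQ?F → skip
[7] flags=1001 → (cmp)
[8] flags=1001 PL?F → skip
[9] flags=1001 GE?T → r3=0xbf

VAL = 0xdf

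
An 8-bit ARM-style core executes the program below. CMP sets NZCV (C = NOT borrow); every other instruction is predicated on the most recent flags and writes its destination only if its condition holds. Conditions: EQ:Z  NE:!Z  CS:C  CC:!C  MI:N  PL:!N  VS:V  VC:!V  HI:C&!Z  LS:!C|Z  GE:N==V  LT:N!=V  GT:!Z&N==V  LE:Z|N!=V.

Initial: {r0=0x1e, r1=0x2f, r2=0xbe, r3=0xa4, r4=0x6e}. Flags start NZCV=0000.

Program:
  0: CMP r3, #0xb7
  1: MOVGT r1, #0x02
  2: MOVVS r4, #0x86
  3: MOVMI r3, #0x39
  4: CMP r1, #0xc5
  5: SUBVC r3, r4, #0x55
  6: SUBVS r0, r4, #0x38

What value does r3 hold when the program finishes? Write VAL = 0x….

VAL = 0x19

0: ✓ CMP  NZCV=1000
1: · MOVGT
2: · MOVVS
3: ✓ MOVMI  r3←0x39
4: ✓ CMP  NZCV=0000
5: ✓ SUBVC  r3←0x19
6: · SUBVS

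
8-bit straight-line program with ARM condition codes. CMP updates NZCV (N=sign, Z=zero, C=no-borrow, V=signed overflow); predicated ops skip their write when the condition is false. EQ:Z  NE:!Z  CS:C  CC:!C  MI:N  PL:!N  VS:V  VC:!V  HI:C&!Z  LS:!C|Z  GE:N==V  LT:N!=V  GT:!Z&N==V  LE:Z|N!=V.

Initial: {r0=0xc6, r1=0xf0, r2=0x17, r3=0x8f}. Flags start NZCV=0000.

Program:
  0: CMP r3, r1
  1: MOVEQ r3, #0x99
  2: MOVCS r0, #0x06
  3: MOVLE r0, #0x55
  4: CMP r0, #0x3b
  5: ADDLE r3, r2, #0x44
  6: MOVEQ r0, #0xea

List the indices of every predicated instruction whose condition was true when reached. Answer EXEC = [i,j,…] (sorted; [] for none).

EXEC = [3]

[0] flags=1000 → (cmp)
[1] flags=1000 EQ?F → skip
[2] flags=1000 CS?F → skip
[3] flags=1000 LE?T → r0=0x55
[4] flags=0010 → (cmp)
[5] flags=0010 LE?F → skip
[6] flags=0010 EQ?F → skip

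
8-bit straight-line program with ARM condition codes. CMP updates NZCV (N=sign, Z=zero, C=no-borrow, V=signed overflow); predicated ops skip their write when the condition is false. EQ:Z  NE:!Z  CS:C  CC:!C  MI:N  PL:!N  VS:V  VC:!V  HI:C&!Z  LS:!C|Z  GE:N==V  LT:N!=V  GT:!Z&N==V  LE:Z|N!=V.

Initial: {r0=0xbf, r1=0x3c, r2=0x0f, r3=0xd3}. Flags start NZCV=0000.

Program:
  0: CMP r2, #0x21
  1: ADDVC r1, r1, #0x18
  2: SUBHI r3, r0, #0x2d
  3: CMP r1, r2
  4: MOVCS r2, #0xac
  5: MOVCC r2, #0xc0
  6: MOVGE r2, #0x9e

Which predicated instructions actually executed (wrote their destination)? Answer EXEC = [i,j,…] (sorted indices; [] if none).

EXEC = [1,4,6]

[0] flags=1000 → (cmp)
[1] flags=1000 VC?T → r1=0x54
[2] flags=1000 HI?F → skip
[3] flags=0010 → (cmp)
[4] flags=0010 CS?T → r2=0xac
[5] flags=0010 CC?F → skip
[6] flags=0010 GE?T → r2=0x9e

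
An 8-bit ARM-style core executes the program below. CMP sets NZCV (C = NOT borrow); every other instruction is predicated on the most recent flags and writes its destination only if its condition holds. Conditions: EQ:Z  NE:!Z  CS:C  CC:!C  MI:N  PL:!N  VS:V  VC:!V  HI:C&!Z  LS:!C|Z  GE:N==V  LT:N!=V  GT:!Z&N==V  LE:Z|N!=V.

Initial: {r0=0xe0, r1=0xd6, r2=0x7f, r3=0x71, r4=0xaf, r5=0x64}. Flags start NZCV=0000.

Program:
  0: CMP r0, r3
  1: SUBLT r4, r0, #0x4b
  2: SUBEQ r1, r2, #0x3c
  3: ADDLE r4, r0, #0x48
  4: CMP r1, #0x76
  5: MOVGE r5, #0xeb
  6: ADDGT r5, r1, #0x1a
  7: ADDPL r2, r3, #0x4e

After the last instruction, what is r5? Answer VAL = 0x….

[0] flags=0011 → (cmp)
[1] flags=0011 LT?T → r4=0x95
[2] flags=0011 EQ?F → skip
[3] flags=0011 LE?T → r4=0x28
[4] flags=0011 → (cmp)
[5] flags=0011 GE?F → skip
[6] flags=0011 GT?F → skip
[7] flags=0011 PL?T → r2=0xbf

VAL = 0x64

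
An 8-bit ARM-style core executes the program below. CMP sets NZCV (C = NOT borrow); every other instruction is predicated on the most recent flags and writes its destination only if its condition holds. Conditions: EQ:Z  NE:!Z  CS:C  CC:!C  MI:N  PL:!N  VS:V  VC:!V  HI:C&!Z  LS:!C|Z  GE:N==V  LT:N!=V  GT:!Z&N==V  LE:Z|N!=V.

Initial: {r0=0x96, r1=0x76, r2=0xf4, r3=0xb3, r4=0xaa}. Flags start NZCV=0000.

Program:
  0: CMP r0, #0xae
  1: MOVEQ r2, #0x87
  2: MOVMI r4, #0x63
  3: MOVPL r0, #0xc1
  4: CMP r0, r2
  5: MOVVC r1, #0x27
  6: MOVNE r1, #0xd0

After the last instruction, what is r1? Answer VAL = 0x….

VAL = 0xd0

0: ✓ CMP  NZCV=1000
1: · MOVEQ
2: ✓ MOVMI  r4←0x63
3: · MOVPL
4: ✓ CMP  NZCV=1000
5: ✓ MOVVC  r1←0x27
6: ✓ MOVNE  r1←0xd0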